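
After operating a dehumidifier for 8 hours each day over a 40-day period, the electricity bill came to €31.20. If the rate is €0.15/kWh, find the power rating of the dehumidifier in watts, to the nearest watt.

650 W

Energy = €31.20 ÷ €0.15/kWh = 208 kWh
Runtime = 8 h/day × 40 days = 320 h
Power = 208 kWh ÷ 320 h = 0.65 kW = 650 W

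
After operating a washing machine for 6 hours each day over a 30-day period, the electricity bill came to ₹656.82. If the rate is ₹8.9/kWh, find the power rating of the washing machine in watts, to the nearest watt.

Energy = ₹656.82 ÷ ₹8.9/kWh = 73.8 kWh
Runtime = 6 h/day × 30 days = 180 h
Power = 73.8 kWh ÷ 180 h = 0.41 kW = 410 W

410 W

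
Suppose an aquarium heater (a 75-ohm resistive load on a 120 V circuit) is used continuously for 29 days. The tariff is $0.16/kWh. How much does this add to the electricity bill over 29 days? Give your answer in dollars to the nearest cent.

$21.38

Power = V²/R = 120²/75 = 192 W = 0.192 kW
Runtime = 24 h × 29 = 696 h
Energy = 0.192 kW × 696 h = 133.632 kWh
Cost = 133.632 kWh × $0.16/kWh = $21.38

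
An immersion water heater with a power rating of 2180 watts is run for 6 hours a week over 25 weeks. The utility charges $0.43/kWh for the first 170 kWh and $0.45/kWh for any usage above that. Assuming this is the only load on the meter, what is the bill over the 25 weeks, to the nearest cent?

Runtime = 6 h/week × 25 weeks = 150 h
Energy = 2.18 kW × 150 h = 327 kWh
Tier 1 (0–170 kWh): 170 × $0.43 = $73.1
Above 170 kWh: 157 × $0.45 = $70.65
Bill = $143.75

$143.75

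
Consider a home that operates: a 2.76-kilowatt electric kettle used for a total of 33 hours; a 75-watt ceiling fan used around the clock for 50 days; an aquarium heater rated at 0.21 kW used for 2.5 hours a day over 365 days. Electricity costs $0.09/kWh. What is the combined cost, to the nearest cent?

$33.54

electric kettle: 2.76 kW × 33 h = 91.08 kWh
ceiling fan: Runtime = 24 h × 50 = 1200 h
ceiling fan: 0.075 kW × 1200 h = 90 kWh
aquarium heater: Runtime = 2.5 h/day × 365 days = 912.5 h
aquarium heater: 0.21 kW × 912.5 h = 191.625 kWh
Total energy = 372.705 kWh
Cost = 372.705 × $0.09 = $33.54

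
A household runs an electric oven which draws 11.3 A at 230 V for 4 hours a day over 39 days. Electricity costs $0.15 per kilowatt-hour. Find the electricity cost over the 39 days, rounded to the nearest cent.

$60.82

Power = 11.3 A × 230 V = 2599 W = 2.599 kW
Runtime = 4 h/day × 39 days = 156 h
Energy = 2.599 kW × 156 h = 405.444 kWh
Cost = 405.444 kWh × $0.15/kWh = $60.82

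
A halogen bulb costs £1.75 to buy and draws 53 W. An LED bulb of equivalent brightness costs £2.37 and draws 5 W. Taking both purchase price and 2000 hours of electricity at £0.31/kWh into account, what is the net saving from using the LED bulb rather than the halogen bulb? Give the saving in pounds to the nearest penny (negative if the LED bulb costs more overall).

halogen bulb: £1.75 + (53/1000) kW × 2000 h × £0.31 = £1.75 + £32.86 = £34.61
LED bulb: £2.37 + (5/1000) kW × 2000 h × £0.31 = £2.37 + £3.1 = £5.47
Saving = £34.61 − £5.47 = £29.14

£29.14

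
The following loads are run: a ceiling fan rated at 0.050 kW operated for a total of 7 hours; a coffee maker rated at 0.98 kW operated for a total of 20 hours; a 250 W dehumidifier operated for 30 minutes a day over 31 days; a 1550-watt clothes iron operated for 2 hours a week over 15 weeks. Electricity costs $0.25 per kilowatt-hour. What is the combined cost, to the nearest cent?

ceiling fan: 0.05 kW × 7 h = 0.35 kWh
coffee maker: 0.98 kW × 20 h = 19.6 kWh
dehumidifier: Runtime = 30 min × 31 = 930 min = 15.5 h
dehumidifier: 0.25 kW × 15.5 h = 3.875 kWh
clothes iron: Runtime = 2 h/week × 15 weeks = 30 h
clothes iron: 1.55 kW × 30 h = 46.5 kWh
Total energy = 70.325 kWh
Cost = 70.325 × $0.25 = $17.58

$17.58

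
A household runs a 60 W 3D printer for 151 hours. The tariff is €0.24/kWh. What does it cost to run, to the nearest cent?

€2.17

Energy = 0.06 kW × 151 h = 9.06 kWh
Cost = 9.06 kWh × €0.24/kWh = €2.17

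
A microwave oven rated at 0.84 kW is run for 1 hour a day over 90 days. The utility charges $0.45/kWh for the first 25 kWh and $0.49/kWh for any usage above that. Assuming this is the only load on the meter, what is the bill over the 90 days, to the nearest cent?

Runtime = 1 h/day × 90 days = 90 h
Energy = 0.84 kW × 90 h = 75.6 kWh
Tier 1 (0–25 kWh): 25 × $0.45 = $11.25
Above 25 kWh: 50.6 × $0.49 = $24.794
Bill = $36.04

$36.04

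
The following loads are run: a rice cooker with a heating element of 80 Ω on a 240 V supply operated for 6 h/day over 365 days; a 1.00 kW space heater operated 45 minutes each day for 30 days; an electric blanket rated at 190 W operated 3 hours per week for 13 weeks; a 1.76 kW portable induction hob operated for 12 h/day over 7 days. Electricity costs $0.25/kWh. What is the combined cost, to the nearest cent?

$438.64

rice cooker: Power = V²/R = 240²/80 = 720 W = 0.72 kW
rice cooker: Runtime = 6 h/day × 365 days = 2190 h
rice cooker: 0.72 kW × 2190 h = 1576.8 kWh
space heater: Runtime = 45 min × 30 = 1350 min = 22.5 h
space heater: 1 kW × 22.5 h = 22.5 kWh
electric blanket: Runtime = 3 h/week × 13 weeks = 39 h
electric blanket: 0.19 kW × 39 h = 7.41 kWh
portable induction hob: Runtime = 12 h/day × 7 days = 84 h
portable induction hob: 1.76 kW × 84 h = 147.84 kWh
Total energy = 1754.55 kWh
Cost = 1754.55 × $0.25 = $438.64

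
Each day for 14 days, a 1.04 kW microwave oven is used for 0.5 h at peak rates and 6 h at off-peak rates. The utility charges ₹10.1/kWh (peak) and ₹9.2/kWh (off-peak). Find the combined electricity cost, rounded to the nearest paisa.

₹877.24

Peak energy = 1.04 kW × 0.5 h × 14 = 7.28 kWh
Off-peak energy = 1.04 kW × 6 h × 14 = 87.36 kWh
Cost = 7.28 × ₹10.1 + 87.36 × ₹9.2 = ₹73.528 + ₹803.712 = ₹877.24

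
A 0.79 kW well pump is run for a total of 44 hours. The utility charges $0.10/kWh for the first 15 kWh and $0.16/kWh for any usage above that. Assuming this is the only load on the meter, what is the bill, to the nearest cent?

Energy = 0.79 kW × 44 h = 34.76 kWh
Tier 1 (0–15 kWh): 15 × $0.10 = $1.5
Above 15 kWh: 19.76 × $0.16 = $3.1616
Bill = $4.66

$4.66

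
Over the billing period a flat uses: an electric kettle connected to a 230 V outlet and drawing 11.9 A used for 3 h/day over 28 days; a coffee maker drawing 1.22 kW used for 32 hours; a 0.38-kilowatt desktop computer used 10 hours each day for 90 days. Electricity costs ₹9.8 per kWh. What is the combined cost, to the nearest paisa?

electric kettle: Power = 11.9 A × 230 V = 2737 W = 2.737 kW
electric kettle: Runtime = 3 h/day × 28 days = 84 h
electric kettle: 2.737 kW × 84 h = 229.908 kWh
coffee maker: 1.22 kW × 32 h = 39.04 kWh
desktop computer: Runtime = 10 h/day × 90 days = 900 h
desktop computer: 0.38 kW × 900 h = 342 kWh
Total energy = 610.948 kWh
Cost = 610.948 × ₹9.8 = ₹5987.29

₹5987.29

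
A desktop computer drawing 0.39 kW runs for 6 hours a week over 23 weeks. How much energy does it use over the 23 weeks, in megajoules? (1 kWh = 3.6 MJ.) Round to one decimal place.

Runtime = 6 h/week × 23 weeks = 138 h
Energy = 0.39 kW × 138 h = 53.82 kWh
= 53.82 × 3.6 MJ = 193.8 MJ

193.8 MJ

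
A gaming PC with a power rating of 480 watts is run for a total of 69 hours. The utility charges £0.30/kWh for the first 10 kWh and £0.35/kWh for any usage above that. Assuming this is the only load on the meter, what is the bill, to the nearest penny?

£11.09

Energy = 0.48 kW × 69 h = 33.12 kWh
Tier 1 (0–10 kWh): 10 × £0.30 = £3
Above 10 kWh: 23.12 × £0.35 = £8.092
Bill = £11.09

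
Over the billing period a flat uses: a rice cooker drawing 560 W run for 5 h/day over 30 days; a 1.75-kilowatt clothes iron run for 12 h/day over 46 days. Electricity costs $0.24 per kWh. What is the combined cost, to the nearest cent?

rice cooker: Runtime = 5 h/day × 30 days = 150 h
rice cooker: 0.56 kW × 150 h = 84 kWh
clothes iron: Runtime = 12 h/day × 46 days = 552 h
clothes iron: 1.75 kW × 552 h = 966 kWh
Total energy = 1050 kWh
Cost = 1050 × $0.24 = $252.00

$252.00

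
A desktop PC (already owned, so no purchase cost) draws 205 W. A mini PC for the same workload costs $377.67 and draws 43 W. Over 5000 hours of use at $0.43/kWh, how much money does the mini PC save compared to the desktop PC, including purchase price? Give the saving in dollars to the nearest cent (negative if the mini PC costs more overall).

desktop PC: $0.00 + (205/1000) kW × 5000 h × $0.43 = $0.00 + $440.75 = $440.75
mini PC: $377.67 + (43/1000) kW × 5000 h × $0.43 = $377.67 + $92.45 = $470.12
Saving = $440.75 − $470.12 = −$29.37

-$29.37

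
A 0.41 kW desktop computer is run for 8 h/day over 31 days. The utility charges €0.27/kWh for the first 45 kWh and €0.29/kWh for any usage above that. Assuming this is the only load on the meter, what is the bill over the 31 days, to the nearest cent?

Runtime = 8 h/day × 31 days = 248 h
Energy = 0.41 kW × 248 h = 101.68 kWh
Tier 1 (0–45 kWh): 45 × €0.27 = €12.15
Above 45 kWh: 56.68 × €0.29 = €16.4372
Bill = €28.59

€28.59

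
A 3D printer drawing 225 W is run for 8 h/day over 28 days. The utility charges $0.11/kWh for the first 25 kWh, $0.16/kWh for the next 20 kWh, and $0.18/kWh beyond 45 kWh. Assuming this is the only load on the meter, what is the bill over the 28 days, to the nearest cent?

Runtime = 8 h/day × 28 days = 224 h
Energy = 0.225 kW × 224 h = 50.4 kWh
Tier 1 (0–25 kWh): 25 × $0.11 = $2.75
Tier 2 (25–45 kWh): 20 × $0.16 = $3.2
Above 45 kWh: 5.4 × $0.18 = $0.972
Bill = $6.92

$6.92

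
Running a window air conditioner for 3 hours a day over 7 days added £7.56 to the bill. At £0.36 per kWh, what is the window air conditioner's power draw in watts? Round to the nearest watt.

Energy = £7.56 ÷ £0.36/kWh = 21 kWh
Runtime = 3 h/day × 7 days = 21 h
Power = 21 kWh ÷ 21 h = 1 kW = 1000 W

1000 W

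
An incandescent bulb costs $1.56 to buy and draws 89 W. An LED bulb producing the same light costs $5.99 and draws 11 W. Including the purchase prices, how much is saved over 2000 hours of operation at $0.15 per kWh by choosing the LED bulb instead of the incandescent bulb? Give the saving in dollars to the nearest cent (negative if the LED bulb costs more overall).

$18.97

incandescent bulb: $1.56 + (89/1000) kW × 2000 h × $0.15 = $1.56 + $26.7 = $28.26
LED bulb: $5.99 + (11/1000) kW × 2000 h × $0.15 = $5.99 + $3.3 = $9.29
Saving = $28.26 − $9.29 = $18.97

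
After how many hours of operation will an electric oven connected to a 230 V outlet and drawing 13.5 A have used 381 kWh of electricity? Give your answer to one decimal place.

Power = 13.5 A × 230 V = 3105 W = 3.105 kW
Hours = 381 kWh ÷ 3.105 kW = 122.7 h

122.7 h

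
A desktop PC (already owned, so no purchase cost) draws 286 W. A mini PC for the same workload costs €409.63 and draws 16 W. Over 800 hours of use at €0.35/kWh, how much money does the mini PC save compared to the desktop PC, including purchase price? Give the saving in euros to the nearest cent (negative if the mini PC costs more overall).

-€334.03

desktop PC: €0.00 + (286/1000) kW × 800 h × €0.35 = €0.00 + €80.08 = €80.08
mini PC: €409.63 + (16/1000) kW × 800 h × €0.35 = €409.63 + €4.48 = €414.11
Saving = €80.08 − €414.11 = −€334.03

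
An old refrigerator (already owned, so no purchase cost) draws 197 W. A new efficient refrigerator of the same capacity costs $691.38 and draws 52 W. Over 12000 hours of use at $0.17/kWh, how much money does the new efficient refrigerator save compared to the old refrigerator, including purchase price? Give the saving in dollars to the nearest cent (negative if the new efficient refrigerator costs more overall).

-$395.58

old refrigerator: $0.00 + (197/1000) kW × 12000 h × $0.17 = $0.00 + $401.88 = $401.88
new efficient refrigerator: $691.38 + (52/1000) kW × 12000 h × $0.17 = $691.38 + $106.08 = $797.46
Saving = $401.88 − $797.46 = −$395.58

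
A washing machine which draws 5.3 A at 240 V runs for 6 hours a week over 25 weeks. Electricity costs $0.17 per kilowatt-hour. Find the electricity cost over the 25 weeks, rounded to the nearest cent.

$32.44

Power = 5.3 A × 240 V = 1272 W = 1.272 kW
Runtime = 6 h/week × 25 weeks = 150 h
Energy = 1.272 kW × 150 h = 190.8 kWh
Cost = 190.8 kWh × $0.17/kWh = $32.44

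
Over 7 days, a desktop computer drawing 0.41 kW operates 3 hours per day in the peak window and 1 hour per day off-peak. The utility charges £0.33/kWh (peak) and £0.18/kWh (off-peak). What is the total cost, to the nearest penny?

£3.36

Peak energy = 0.41 kW × 3 h × 7 = 8.61 kWh
Off-peak energy = 0.41 kW × 1 h × 7 = 2.87 kWh
Cost = 8.61 × £0.33 + 2.87 × £0.18 = £2.8413 + £0.5166 = £3.36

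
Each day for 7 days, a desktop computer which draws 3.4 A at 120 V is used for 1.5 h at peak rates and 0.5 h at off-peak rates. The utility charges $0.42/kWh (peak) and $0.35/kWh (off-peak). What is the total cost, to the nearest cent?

$2.30

Power = 3.4 A × 120 V = 408 W = 0.408 kW
Peak energy = 0.408 kW × 1.5 h × 7 = 4.284 kWh
Off-peak energy = 0.408 kW × 0.5 h × 7 = 1.428 kWh
Cost = 4.284 × $0.42 + 1.428 × $0.35 = $1.79928 + $0.4998 = $2.30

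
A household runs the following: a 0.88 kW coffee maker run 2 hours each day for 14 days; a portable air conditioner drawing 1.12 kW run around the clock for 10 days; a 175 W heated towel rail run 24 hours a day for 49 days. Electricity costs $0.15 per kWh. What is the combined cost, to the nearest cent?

$74.89

coffee maker: Runtime = 2 h/day × 14 days = 28 h
coffee maker: 0.88 kW × 28 h = 24.64 kWh
portable air conditioner: Runtime = 24 h × 10 = 240 h
portable air conditioner: 1.12 kW × 240 h = 268.8 kWh
heated towel rail: Runtime = 24 h × 49 = 1176 h
heated towel rail: 0.175 kW × 1176 h = 205.8 kWh
Total energy = 499.24 kWh
Cost = 499.24 × $0.15 = $74.89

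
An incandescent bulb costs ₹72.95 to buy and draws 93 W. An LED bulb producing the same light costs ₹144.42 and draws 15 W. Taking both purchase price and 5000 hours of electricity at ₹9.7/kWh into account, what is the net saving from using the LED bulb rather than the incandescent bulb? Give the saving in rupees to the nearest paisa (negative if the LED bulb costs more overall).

₹3711.53

incandescent bulb: ₹72.95 + (93/1000) kW × 5000 h × ₹9.7 = ₹72.95 + ₹4510.5 = ₹4583.45
LED bulb: ₹144.42 + (15/1000) kW × 5000 h × ₹9.7 = ₹144.42 + ₹727.5 = ₹871.92
Saving = ₹4583.45 − ₹871.92 = ₹3711.53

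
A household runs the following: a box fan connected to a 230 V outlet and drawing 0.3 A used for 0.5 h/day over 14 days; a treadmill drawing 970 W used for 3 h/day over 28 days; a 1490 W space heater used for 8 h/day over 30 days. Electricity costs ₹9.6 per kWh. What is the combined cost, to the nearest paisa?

₹4219.80

box fan: Power = 0.3 A × 230 V = 69 W = 0.069 kW
box fan: Runtime = 0.5 h/day × 14 days = 7 h
box fan: 0.069 kW × 7 h = 0.483 kWh
treadmill: Runtime = 3 h/day × 28 days = 84 h
treadmill: 0.97 kW × 84 h = 81.48 kWh
space heater: Runtime = 8 h/day × 30 days = 240 h
space heater: 1.49 kW × 240 h = 357.6 kWh
Total energy = 439.563 kWh
Cost = 439.563 × ₹9.6 = ₹4219.80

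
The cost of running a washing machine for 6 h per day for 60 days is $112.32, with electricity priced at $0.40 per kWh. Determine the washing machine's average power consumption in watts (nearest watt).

Energy = $112.32 ÷ $0.40/kWh = 280.8 kWh
Runtime = 6 h/day × 60 days = 360 h
Power = 280.8 kWh ÷ 360 h = 0.78 kW = 780 W

780 W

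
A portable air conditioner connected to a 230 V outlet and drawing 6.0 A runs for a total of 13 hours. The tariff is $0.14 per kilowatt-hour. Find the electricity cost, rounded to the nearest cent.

Power = 6.0 A × 230 V = 1380 W = 1.38 kW
Energy = 1.38 kW × 13 h = 17.94 kWh
Cost = 17.94 kWh × $0.14/kWh = $2.51

$2.51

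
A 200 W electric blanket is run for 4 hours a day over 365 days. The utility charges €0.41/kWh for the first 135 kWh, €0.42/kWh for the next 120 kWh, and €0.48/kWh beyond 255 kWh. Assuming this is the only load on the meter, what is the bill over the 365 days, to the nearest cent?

€123.51

Runtime = 4 h/day × 365 days = 1460 h
Energy = 0.2 kW × 1460 h = 292 kWh
Tier 1 (0–135 kWh): 135 × €0.41 = €55.35
Tier 2 (135–255 kWh): 120 × €0.42 = €50.4
Above 255 kWh: 37 × €0.48 = €17.76
Bill = €123.51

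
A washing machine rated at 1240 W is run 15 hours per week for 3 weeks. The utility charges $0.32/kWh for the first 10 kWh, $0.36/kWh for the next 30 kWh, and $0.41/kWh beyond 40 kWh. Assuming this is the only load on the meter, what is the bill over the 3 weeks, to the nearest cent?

$20.48

Runtime = 15 h/week × 3 weeks = 45 h
Energy = 1.24 kW × 45 h = 55.8 kWh
Tier 1 (0–10 kWh): 10 × $0.32 = $3.2
Tier 2 (10–40 kWh): 30 × $0.36 = $10.8
Above 40 kWh: 15.8 × $0.41 = $6.478
Bill = $20.48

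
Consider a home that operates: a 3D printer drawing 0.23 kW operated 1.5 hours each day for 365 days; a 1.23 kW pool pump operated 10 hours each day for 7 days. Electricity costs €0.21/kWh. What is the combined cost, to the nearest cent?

€44.53

3D printer: Runtime = 1.5 h/day × 365 days = 547.5 h
3D printer: 0.23 kW × 547.5 h = 125.925 kWh
pool pump: Runtime = 10 h/day × 7 days = 70 h
pool pump: 1.23 kW × 70 h = 86.1 kWh
Total energy = 212.025 kWh
Cost = 212.025 × €0.21 = €44.53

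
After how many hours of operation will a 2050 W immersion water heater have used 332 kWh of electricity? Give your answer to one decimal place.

Hours = 332 kWh ÷ 2.05 kW = 162.0 h

162.0 h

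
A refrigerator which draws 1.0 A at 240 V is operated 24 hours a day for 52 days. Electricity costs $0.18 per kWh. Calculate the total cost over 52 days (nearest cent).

$53.91

Power = 1.0 A × 240 V = 240 W = 0.24 kW
Runtime = 24 h × 52 = 1248 h
Energy = 0.24 kW × 1248 h = 299.52 kWh
Cost = 299.52 kWh × $0.18/kWh = $53.91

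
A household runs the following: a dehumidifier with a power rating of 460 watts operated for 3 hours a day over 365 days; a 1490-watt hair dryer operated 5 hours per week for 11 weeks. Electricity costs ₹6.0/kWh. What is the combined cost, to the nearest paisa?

₹3513.90

dehumidifier: Runtime = 3 h/day × 365 days = 1095 h
dehumidifier: 0.46 kW × 1095 h = 503.7 kWh
hair dryer: Runtime = 5 h/week × 11 weeks = 55 h
hair dryer: 1.49 kW × 55 h = 81.95 kWh
Total energy = 585.65 kWh
Cost = 585.65 × ₹6.0 = ₹3513.90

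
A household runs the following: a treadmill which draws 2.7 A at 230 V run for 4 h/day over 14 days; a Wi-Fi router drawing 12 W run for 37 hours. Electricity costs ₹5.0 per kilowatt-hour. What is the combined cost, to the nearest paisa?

treadmill: Power = 2.7 A × 230 V = 621 W = 0.621 kW
treadmill: Runtime = 4 h/day × 14 days = 56 h
treadmill: 0.621 kW × 56 h = 34.776 kWh
Wi-Fi router: 0.012 kW × 37 h = 0.444 kWh
Total energy = 35.22 kWh
Cost = 35.22 × ₹5.0 = ₹176.10

₹176.10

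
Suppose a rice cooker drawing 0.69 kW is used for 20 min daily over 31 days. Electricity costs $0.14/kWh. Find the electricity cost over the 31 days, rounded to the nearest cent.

Runtime = 20 min × 31 = 620 min = 10.333333… h
Energy = 0.69 kW × 10.333333… h = 7.13 kWh
Cost = 7.13 kWh × $0.14/kWh = $1.00

$1.00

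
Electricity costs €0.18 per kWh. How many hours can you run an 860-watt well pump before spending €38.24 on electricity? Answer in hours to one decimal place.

247.0 h

Energy available = €38.24 ÷ €0.18/kWh = 212.4444 kWh
Hours = 212.4444 kWh ÷ 0.86 kW = 247.0 h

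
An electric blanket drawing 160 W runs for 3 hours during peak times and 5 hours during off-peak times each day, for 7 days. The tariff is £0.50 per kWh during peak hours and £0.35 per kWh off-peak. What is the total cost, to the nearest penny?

£3.64

Peak energy = 0.16 kW × 3 h × 7 = 3.36 kWh
Off-peak energy = 0.16 kW × 5 h × 7 = 5.6 kWh
Cost = 3.36 × £0.50 + 5.6 × £0.35 = £1.68 + £1.96 = £3.64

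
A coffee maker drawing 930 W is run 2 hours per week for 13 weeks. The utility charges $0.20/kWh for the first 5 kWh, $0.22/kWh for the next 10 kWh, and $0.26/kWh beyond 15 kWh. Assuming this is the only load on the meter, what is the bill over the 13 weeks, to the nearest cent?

$5.59

Runtime = 2 h/week × 13 weeks = 26 h
Energy = 0.93 kW × 26 h = 24.18 kWh
Tier 1 (0–5 kWh): 5 × $0.20 = $1
Tier 2 (5–15 kWh): 10 × $0.22 = $2.2
Above 15 kWh: 9.18 × $0.26 = $2.3868
Bill = $5.59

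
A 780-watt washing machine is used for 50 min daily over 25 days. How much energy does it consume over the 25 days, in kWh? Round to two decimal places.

16.25 kWh

Runtime = 50 min × 25 = 1250 min = 20.833333… h
Energy = 0.78 kW × 20.833333… h = 16.25 kWh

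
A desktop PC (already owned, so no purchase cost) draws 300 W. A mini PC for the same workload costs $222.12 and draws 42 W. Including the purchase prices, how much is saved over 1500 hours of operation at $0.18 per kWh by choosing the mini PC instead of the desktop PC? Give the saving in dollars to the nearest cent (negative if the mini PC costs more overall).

-$152.46

desktop PC: $0.00 + (300/1000) kW × 1500 h × $0.18 = $0.00 + $81 = $81
mini PC: $222.12 + (42/1000) kW × 1500 h × $0.18 = $222.12 + $11.34 = $233.46
Saving = $81 − $233.46 = −$152.46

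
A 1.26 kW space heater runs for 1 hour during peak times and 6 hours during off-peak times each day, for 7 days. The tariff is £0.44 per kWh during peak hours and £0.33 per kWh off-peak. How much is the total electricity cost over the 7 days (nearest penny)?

£21.34

Peak energy = 1.26 kW × 1 h × 7 = 8.82 kWh
Off-peak energy = 1.26 kW × 6 h × 7 = 52.92 kWh
Cost = 8.82 × £0.44 + 52.92 × £0.33 = £3.8808 + £17.4636 = £21.34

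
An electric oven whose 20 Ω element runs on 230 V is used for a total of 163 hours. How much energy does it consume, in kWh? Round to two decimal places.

431.14 kWh

Power = V²/R = 230²/20 = 2645 W = 2.645 kW
Energy = 2.645 kW × 163 h = 431.135 kWh ≈ 431.14 kWh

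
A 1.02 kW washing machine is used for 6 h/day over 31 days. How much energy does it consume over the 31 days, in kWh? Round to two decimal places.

Runtime = 6 h/day × 31 days = 186 h
Energy = 1.02 kW × 186 h = 189.72 kWh

189.72 kWh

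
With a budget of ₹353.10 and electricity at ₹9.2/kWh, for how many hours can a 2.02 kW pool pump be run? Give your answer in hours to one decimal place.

Energy available = ₹353.10 ÷ ₹9.2/kWh = 38.3804 kWh
Hours = 38.3804 kWh ÷ 2.02 kW = 19.0 h

19.0 h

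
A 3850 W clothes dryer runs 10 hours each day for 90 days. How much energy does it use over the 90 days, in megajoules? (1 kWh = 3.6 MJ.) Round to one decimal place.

Runtime = 10 h/day × 90 days = 900 h
Energy = 3.85 kW × 900 h = 3465 kWh
= 3465 × 3.6 MJ = 12474.0 MJ

12474.0 MJ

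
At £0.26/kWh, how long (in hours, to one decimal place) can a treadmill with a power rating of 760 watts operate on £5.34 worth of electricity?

27.0 h

Energy available = £5.34 ÷ £0.26/kWh = 20.5385 kWh
Hours = 20.5385 kWh ÷ 0.76 kW = 27.0 h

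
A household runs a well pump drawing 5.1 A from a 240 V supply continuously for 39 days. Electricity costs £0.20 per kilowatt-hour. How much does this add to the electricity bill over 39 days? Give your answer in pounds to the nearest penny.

Power = 5.1 A × 240 V = 1224 W = 1.224 kW
Runtime = 24 h × 39 = 936 h
Energy = 1.224 kW × 936 h = 1145.664 kWh
Cost = 1145.664 kWh × £0.20/kWh = £229.13

£229.13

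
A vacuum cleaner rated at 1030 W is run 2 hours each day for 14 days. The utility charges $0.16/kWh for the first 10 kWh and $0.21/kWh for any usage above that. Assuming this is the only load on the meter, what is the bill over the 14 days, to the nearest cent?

Runtime = 2 h/day × 14 days = 28 h
Energy = 1.03 kW × 28 h = 28.84 kWh
Tier 1 (0–10 kWh): 10 × $0.16 = $1.6
Above 10 kWh: 18.84 × $0.21 = $3.9564
Bill = $5.56

$5.56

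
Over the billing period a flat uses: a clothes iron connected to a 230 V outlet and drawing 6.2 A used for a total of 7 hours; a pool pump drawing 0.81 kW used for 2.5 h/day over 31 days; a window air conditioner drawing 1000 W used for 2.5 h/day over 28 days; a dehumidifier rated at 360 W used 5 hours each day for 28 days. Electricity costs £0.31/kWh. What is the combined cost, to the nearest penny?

clothes iron: Power = 6.2 A × 230 V = 1426 W = 1.426 kW
clothes iron: 1.426 kW × 7 h = 9.982 kWh
pool pump: Runtime = 2.5 h/day × 31 days = 77.5 h
pool pump: 0.81 kW × 77.5 h = 62.775 kWh
window air conditioner: Runtime = 2.5 h/day × 28 days = 70 h
window air conditioner: 1 kW × 70 h = 70 kWh
dehumidifier: Runtime = 5 h/day × 28 days = 140 h
dehumidifier: 0.36 kW × 140 h = 50.4 kWh
Total energy = 193.157 kWh
Cost = 193.157 × £0.31 = £59.88

£59.88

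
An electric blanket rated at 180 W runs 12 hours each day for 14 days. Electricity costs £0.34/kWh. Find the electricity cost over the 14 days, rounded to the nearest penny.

£10.28

Runtime = 12 h/day × 14 days = 168 h
Energy = 0.18 kW × 168 h = 30.24 kWh
Cost = 30.24 kWh × £0.34/kWh = £10.28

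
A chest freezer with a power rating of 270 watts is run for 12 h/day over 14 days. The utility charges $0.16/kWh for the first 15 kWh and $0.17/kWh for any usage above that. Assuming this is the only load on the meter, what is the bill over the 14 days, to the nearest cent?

Runtime = 12 h/day × 14 days = 168 h
Energy = 0.27 kW × 168 h = 45.36 kWh
Tier 1 (0–15 kWh): 15 × $0.16 = $2.4
Above 15 kWh: 30.36 × $0.17 = $5.1612
Bill = $7.56

$7.56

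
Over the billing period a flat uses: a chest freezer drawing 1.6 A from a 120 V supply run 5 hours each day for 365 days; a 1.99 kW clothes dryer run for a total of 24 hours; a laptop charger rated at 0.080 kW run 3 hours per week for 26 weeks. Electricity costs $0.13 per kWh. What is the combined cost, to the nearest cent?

$52.57

chest freezer: Power = 1.6 A × 120 V = 192 W = 0.192 kW
chest freezer: Runtime = 5 h/day × 365 days = 1825 h
chest freezer: 0.192 kW × 1825 h = 350.4 kWh
clothes dryer: 1.99 kW × 24 h = 47.76 kWh
laptop charger: Runtime = 3 h/week × 26 weeks = 78 h
laptop charger: 0.08 kW × 78 h = 6.24 kWh
Total energy = 404.4 kWh
Cost = 404.4 × $0.13 = $52.57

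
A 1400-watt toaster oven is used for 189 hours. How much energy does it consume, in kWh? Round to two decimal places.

Energy = 1.4 kW × 189 h = 264.6 kWh

264.60 kWh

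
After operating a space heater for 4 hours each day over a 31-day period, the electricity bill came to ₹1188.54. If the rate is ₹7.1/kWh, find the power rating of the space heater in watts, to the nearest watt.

Energy = ₹1188.54 ÷ ₹7.1/kWh = 167.4 kWh
Runtime = 4 h/day × 31 days = 124 h
Power = 167.4 kWh ÷ 124 h = 1.35 kW = 1350 W

1350 W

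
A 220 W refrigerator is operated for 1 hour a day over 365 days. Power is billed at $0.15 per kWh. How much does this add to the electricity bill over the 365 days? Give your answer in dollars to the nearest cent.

$12.05

Runtime = 1 h/day × 365 days = 365 h
Energy = 0.22 kW × 365 h = 80.3 kWh
Cost = 80.3 kWh × $0.15/kWh = $12.05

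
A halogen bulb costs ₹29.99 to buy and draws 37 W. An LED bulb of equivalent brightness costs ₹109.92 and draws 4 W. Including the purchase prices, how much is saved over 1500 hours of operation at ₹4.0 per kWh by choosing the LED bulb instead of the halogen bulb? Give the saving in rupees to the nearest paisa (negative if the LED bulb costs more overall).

₹118.07

halogen bulb: ₹29.99 + (37/1000) kW × 1500 h × ₹4.0 = ₹29.99 + ₹222 = ₹251.99
LED bulb: ₹109.92 + (4/1000) kW × 1500 h × ₹4.0 = ₹109.92 + ₹24 = ₹133.92
Saving = ₹251.99 − ₹133.92 = ₹118.07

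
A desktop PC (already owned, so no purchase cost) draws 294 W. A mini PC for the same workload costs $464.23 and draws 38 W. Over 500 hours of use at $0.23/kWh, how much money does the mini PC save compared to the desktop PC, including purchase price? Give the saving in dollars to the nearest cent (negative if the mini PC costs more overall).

-$434.79

desktop PC: $0.00 + (294/1000) kW × 500 h × $0.23 = $0.00 + $33.81 = $33.81
mini PC: $464.23 + (38/1000) kW × 500 h × $0.23 = $464.23 + $4.37 = $468.6
Saving = $33.81 − $468.6 = −$434.79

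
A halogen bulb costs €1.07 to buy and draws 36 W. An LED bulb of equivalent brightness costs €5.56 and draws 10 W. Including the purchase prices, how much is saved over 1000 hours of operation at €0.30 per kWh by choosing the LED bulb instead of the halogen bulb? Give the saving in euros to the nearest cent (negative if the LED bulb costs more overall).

€3.31

halogen bulb: €1.07 + (36/1000) kW × 1000 h × €0.30 = €1.07 + €10.8 = €11.87
LED bulb: €5.56 + (10/1000) kW × 1000 h × €0.30 = €5.56 + €3 = €8.56
Saving = €11.87 − €8.56 = €3.31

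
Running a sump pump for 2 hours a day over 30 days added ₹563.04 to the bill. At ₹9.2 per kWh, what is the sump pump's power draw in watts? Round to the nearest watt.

1020 W

Energy = ₹563.04 ÷ ₹9.2/kWh = 61.2 kWh
Runtime = 2 h/day × 30 days = 60 h
Power = 61.2 kWh ÷ 60 h = 1.02 kW = 1020 W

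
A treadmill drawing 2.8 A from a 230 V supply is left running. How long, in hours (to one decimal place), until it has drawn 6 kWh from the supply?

Power = 2.8 A × 230 V = 644 W = 0.644 kW
Hours = 6 kWh ÷ 0.644 kW = 9.3 h

9.3 h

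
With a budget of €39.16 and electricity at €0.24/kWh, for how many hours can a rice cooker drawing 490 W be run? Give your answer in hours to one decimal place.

333.0 h

Energy available = €39.16 ÷ €0.24/kWh = 163.1667 kWh
Hours = 163.1667 kWh ÷ 0.49 kW = 333.0 h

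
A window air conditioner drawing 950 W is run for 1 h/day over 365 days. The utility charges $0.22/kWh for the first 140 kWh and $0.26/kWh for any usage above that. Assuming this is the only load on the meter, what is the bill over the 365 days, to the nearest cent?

$84.56

Runtime = 1 h/day × 365 days = 365 h
Energy = 0.95 kW × 365 h = 346.75 kWh
Tier 1 (0–140 kWh): 140 × $0.22 = $30.8
Above 140 kWh: 206.75 × $0.26 = $53.755
Bill = $84.56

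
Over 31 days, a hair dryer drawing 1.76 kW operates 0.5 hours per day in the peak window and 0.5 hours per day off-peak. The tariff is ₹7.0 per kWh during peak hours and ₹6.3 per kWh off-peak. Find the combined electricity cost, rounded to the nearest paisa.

Peak energy = 1.76 kW × 0.5 h × 31 = 27.28 kWh
Off-peak energy = 1.76 kW × 0.5 h × 31 = 27.28 kWh
Cost = 27.28 × ₹7.0 + 27.28 × ₹6.3 = ₹190.96 + ₹171.864 = ₹362.82

₹362.82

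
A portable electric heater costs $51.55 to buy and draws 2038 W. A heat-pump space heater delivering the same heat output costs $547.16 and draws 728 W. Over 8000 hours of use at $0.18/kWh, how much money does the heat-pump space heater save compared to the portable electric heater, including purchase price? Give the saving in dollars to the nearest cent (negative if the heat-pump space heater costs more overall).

$1390.79

portable electric heater: $51.55 + (2038/1000) kW × 8000 h × $0.18 = $51.55 + $2934.72 = $2986.27
heat-pump space heater: $547.16 + (728/1000) kW × 8000 h × $0.18 = $547.16 + $1048.32 = $1595.48
Saving = $2986.27 − $1595.48 = $1390.79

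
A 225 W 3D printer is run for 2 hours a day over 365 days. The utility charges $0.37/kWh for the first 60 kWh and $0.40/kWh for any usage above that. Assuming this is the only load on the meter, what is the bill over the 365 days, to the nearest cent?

$63.90

Runtime = 2 h/day × 365 days = 730 h
Energy = 0.225 kW × 730 h = 164.25 kWh
Tier 1 (0–60 kWh): 60 × $0.37 = $22.2
Above 60 kWh: 104.25 × $0.40 = $41.7
Bill = $63.90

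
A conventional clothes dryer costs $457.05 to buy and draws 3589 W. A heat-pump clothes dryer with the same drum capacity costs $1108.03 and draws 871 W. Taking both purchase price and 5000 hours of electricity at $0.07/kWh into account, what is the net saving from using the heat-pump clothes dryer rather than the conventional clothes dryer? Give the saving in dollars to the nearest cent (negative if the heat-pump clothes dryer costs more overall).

conventional clothes dryer: $457.05 + (3589/1000) kW × 5000 h × $0.07 = $457.05 + $1256.15 = $1713.2
heat-pump clothes dryer: $1108.03 + (871/1000) kW × 5000 h × $0.07 = $1108.03 + $304.85 = $1412.88
Saving = $1713.2 − $1412.88 = $300.32

$300.32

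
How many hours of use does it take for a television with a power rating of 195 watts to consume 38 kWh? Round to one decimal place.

Hours = 38 kWh ÷ 0.195 kW = 194.9 h

194.9 h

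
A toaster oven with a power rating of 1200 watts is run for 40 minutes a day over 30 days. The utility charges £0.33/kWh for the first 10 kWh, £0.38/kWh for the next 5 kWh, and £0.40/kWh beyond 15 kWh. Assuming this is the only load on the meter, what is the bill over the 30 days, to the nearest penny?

Runtime = 40 min × 30 = 1200 min = 20 h
Energy = 1.2 kW × 20 h = 24 kWh
Tier 1 (0–10 kWh): 10 × £0.33 = £3.3
Tier 2 (10–15 kWh): 5 × £0.38 = £1.9
Above 15 kWh: 9 × £0.40 = £3.6
Bill = £8.80

£8.80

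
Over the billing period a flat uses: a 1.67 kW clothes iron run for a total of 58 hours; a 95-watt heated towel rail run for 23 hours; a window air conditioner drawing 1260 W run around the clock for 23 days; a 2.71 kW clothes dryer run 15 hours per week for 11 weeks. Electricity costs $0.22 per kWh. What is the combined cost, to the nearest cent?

$273.18

clothes iron: 1.67 kW × 58 h = 96.86 kWh
heated towel rail: 0.095 kW × 23 h = 2.185 kWh
window air conditioner: Runtime = 24 h × 23 = 552 h
window air conditioner: 1.26 kW × 552 h = 695.52 kWh
clothes dryer: Runtime = 15 h/week × 11 weeks = 165 h
clothes dryer: 2.71 kW × 165 h = 447.15 kWh
Total energy = 1241.715 kWh
Cost = 1241.715 × $0.22 = $273.18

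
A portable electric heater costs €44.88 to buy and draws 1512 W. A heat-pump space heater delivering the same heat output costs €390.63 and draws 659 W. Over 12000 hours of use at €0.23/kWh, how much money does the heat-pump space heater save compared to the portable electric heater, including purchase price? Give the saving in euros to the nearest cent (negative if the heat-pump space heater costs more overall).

€2008.53

portable electric heater: €44.88 + (1512/1000) kW × 12000 h × €0.23 = €44.88 + €4173.12 = €4218
heat-pump space heater: €390.63 + (659/1000) kW × 12000 h × €0.23 = €390.63 + €1818.84 = €2209.47
Saving = €4218 − €2209.47 = €2008.53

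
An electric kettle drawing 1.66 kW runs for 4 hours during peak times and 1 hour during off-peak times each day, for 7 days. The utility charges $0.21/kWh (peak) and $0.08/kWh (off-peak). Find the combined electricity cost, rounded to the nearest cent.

$10.69

Peak energy = 1.66 kW × 4 h × 7 = 46.48 kWh
Off-peak energy = 1.66 kW × 1 h × 7 = 11.62 kWh
Cost = 46.48 × $0.21 + 11.62 × $0.08 = $9.7608 + $0.9296 = $10.69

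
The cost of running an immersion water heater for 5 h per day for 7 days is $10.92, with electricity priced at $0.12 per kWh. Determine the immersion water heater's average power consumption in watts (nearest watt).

Energy = $10.92 ÷ $0.12/kWh = 91 kWh
Runtime = 5 h/day × 7 days = 35 h
Power = 91 kWh ÷ 35 h = 2.6 kW = 2600 W

2600 W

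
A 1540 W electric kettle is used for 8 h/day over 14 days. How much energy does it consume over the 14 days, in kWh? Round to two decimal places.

Runtime = 8 h/day × 14 days = 112 h
Energy = 1.54 kW × 112 h = 172.48 kWh

172.48 kWh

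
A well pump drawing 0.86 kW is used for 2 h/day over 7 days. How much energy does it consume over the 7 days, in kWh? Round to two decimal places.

Runtime = 2 h/day × 7 days = 14 h
Energy = 0.86 kW × 14 h = 12.04 kWh

12.04 kWh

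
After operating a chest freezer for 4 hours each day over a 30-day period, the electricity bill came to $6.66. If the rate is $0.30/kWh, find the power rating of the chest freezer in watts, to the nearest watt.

Energy = $6.66 ÷ $0.30/kWh = 22.2 kWh
Runtime = 4 h/day × 30 days = 120 h
Power = 22.2 kWh ÷ 120 h = 0.185 kW = 185 W

185 W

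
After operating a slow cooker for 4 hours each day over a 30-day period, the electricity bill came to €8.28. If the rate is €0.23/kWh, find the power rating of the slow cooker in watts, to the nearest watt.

Energy = €8.28 ÷ €0.23/kWh = 36 kWh
Runtime = 4 h/day × 30 days = 120 h
Power = 36 kWh ÷ 120 h = 0.3 kW = 300 W

300 W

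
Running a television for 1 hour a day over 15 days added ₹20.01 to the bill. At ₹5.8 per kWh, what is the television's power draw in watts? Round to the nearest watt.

Energy = ₹20.01 ÷ ₹5.8/kWh = 3.45 kWh
Runtime = 1 h/day × 15 days = 15 h
Power = 3.45 kWh ÷ 15 h = 0.23 kW = 230 W

230 W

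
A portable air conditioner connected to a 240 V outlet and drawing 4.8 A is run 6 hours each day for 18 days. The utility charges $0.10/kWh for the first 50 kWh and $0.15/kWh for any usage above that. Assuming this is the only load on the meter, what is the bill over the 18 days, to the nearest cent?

$16.16

Power = 4.8 A × 240 V = 1152 W = 1.152 kW
Runtime = 6 h/day × 18 days = 108 h
Energy = 1.152 kW × 108 h = 124.416 kWh
Tier 1 (0–50 kWh): 50 × $0.10 = $5
Above 50 kWh: 74.416 × $0.15 = $11.1624
Bill = $16.16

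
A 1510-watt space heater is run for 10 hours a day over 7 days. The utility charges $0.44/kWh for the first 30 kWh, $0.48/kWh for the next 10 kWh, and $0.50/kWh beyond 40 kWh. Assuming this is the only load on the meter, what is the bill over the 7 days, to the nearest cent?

$50.85

Runtime = 10 h/day × 7 days = 70 h
Energy = 1.51 kW × 70 h = 105.7 kWh
Tier 1 (0–30 kWh): 30 × $0.44 = $13.2
Tier 2 (30–40 kWh): 10 × $0.48 = $4.8
Above 40 kWh: 65.7 × $0.50 = $32.85
Bill = $50.85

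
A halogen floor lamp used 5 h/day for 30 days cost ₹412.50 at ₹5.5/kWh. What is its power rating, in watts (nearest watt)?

Energy = ₹412.50 ÷ ₹5.5/kWh = 75 kWh
Runtime = 5 h/day × 30 days = 150 h
Power = 75 kWh ÷ 150 h = 0.5 kW = 500 W

500 W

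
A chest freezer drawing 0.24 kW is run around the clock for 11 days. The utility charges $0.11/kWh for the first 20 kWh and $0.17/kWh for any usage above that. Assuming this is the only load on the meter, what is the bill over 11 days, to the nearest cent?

Runtime = 24 h × 11 = 264 h
Energy = 0.24 kW × 264 h = 63.36 kWh
Tier 1 (0–20 kWh): 20 × $0.11 = $2.2
Above 20 kWh: 43.36 × $0.17 = $7.3712
Bill = $9.57

$9.57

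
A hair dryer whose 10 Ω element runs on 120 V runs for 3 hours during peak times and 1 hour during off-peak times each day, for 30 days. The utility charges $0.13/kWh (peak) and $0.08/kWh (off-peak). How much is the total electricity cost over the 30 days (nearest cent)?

Power = V²/R = 120²/10 = 1440 W = 1.44 kW
Peak energy = 1.44 kW × 3 h × 30 = 129.6 kWh
Off-peak energy = 1.44 kW × 1 h × 30 = 43.2 kWh
Cost = 129.6 × $0.13 + 43.2 × $0.08 = $16.848 + $3.456 = $20.30

$20.30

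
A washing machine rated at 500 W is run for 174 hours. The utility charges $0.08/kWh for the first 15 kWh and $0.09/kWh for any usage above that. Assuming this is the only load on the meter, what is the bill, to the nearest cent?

Energy = 0.5 kW × 174 h = 87 kWh
Tier 1 (0–15 kWh): 15 × $0.08 = $1.2
Above 15 kWh: 72 × $0.09 = $6.48
Bill = $7.68

$7.68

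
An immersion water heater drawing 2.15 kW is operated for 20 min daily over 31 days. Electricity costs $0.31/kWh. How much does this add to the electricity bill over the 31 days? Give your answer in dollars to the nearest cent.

$6.89

Runtime = 20 min × 31 = 620 min = 10.333333… h
Energy = 2.15 kW × 10.333333… h = 22.216666… kWh
Cost = 22.216666… kWh × $0.31/kWh = $6.89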